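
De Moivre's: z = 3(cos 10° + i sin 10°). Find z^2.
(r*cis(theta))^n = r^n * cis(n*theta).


r^2 = 3^2 = 9
n*theta = 2*10° = 20° = 20° (mod 360)
a = 9*cos(20°) = 8.4572
b = 9*sin(20°) = 3.0782

9 cis(20°) = 8.4572 + 3.0782i


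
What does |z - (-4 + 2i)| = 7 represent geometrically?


|z - z0| = r is a circle with center z0 and radius r.
Center = (-4, 2), radius = 7

Circle with center (-4, 2) and radius 7


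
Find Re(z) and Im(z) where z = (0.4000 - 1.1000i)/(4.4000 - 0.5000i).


Multiply by conjugate: (0.4000 - 1.1000i)(4.4000 + 0.5000i) / (4.4^2 + (-0.5)^2)
Numerator real = 0.4*4.4 - (1.1)*(-0.5) = 2.31
Numerator imag = -1.1*4.4 - 0.4*(-0.5) = -4.64
Denominator = 19.61
Re(z) = 2.31/19.61 = 0.1178
Im(z) = -4.64/19.61 = -0.2366

Re(z) = 0.1178, Im(z) = -0.2366


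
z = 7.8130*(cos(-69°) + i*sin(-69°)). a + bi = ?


a = 7.8130*cos(-69°) = 7.8130*0.35837 = 2.7999
b = 7.8130*sin(-69°) = 7.8130*(-0.93358) = -7.2941

2.7999 - 7.2941i


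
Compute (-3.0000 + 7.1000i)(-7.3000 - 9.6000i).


Real = -3*(-7.3) - 7.1*(-9.6) = 21.9 - (-68.16) = 90.06
Imag = -3*(-9.6) - (7.3)*7.1 = 28.8 - (51.83) = -23.03

90.0600 - 23.0300i


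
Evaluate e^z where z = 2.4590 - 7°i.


e^2.4590 = 11.6931
cos(-7°) = 0.99255
sin(-7°) = -0.12187
Real = 11.6931*0.99255 = 11.6060
Imag = 11.6931*(-0.12187) = -1.4250

11.6060 - 1.4250i


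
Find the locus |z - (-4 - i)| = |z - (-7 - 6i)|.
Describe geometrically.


Equal distances means the locus is the perpendicular bisector of z1 and z2.
Midpoint = ((-4+(-7))/2, (-1+(-6))/2) = (-5.5000, -3.5000)

Perpendicular bisector through (-5.5000, -3.5000)


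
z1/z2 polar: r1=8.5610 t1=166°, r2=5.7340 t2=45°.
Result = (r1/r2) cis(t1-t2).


r = 8.5610 / 5.7340 = 1.4930
theta = 166° - 45° = 121° = 121° (mod 360)

1.4930 cis(121°)


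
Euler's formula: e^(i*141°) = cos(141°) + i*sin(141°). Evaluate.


cos(141°) = -0.7771
sin(141°) = 0.6293

e^(i*141°) = -0.7771 + 0.6293i


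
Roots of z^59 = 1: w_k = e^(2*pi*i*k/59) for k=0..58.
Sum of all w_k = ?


The sum of all 59th roots of unity is 0.
Geometric series: (1 - w^59)/(1 - w) = (1-1)/(1-w) = 0 since w^59 = 1, w ≠ 1.
Alternatively: coefficient of z^58 in z^59 - 1 is 0.

0


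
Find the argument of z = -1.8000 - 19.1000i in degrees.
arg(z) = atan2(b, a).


Re = -1.8, Im = -19.1
arg = atan2(-19.1, -1.8) = -95.3837 degrees

arg(z) = -95.3837 degrees


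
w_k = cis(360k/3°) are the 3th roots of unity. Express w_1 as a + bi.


Angle = 360*1/3 = 120°
a = cos(120°) = -0.5000
b = sin(120°) = 0.8660

-0.5000 + 0.8660i


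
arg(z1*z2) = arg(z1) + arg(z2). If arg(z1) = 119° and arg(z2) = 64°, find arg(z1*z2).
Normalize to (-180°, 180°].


arg(z1*z2) = 119° + 64° = 183°
Normalized to (-180°, 180°]: -177°

-177°


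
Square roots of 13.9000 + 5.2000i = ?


|z| = sqrt(193.21+27.04) = 14.8408
sqrt((|z|+a)/2) = sqrt((14.8408+13.9)/2) = sqrt(14.3704) = 3.7908
sqrt((|z|-a)/2) = sqrt((14.8408-13.9)/2) = sqrt(0.4704) = 0.6859

±(3.7908 + 0.6859i) i.e. 3.7908 + 0.6859i and -3.7908 - 0.6859i


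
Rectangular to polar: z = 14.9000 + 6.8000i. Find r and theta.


r = sqrt(222.01+46.24) = sqrt(268.25) = 16.3783
theta = atan2(6.8, 14.9) = 24.5308 degrees

r = 16.3783, theta = 24.5308 degrees


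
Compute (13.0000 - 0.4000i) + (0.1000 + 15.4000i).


Real: 13 + 0.1 = 13.1
Imag: -0.4 + 15.4 = 15

13.1000 + 15.0000i


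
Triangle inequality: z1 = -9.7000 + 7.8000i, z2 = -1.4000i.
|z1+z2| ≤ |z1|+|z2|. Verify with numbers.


|z1| = sqrt((-9.7)^2 + 7.8^2) = sqrt(154.93) = 12.4471
|z2| = sqrt(0^2 + (-1.4)^2) = sqrt(1.96) = 1.4000
z1+z2 = -9.7000 + 6.4000i
|z1+z2| = sqrt(135.05) = 11.6211
|z1|+|z2| = 12.4471 + 1.4000 = 13.8471

|z1+z2| = 11.6211 ≤ |z1|+|z2| = 13.8471 (verified)


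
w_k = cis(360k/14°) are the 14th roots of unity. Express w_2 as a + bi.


Angle = 360*2/14 = 51.4286°
a = cos(51.4286°) = 0.6235
b = sin(51.4286°) = 0.7818

0.6235 + 0.7818i


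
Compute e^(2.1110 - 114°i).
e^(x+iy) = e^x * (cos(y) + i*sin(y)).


e^2.1110 = 8.2565
cos(-114°) = -0.40674
sin(-114°) = -0.91355
Real = 8.2565*(-0.40674) = -3.3582
Imag = 8.2565*(-0.91355) = -7.5427

-3.3582 - 7.5427i


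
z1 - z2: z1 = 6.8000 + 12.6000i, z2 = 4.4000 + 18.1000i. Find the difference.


Real: 6.8 - 4.4 = 2.4
Imag: 12.6 - 18.1 = -5.5

2.4000 - 5.5000i


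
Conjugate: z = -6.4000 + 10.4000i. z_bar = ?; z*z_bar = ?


z_bar = -6.4000 - 10.4000i
z*z_bar = (-6.4)^2 + 10.4^2 = 40.96 + 108.16 = 149.12

z_bar = -6.4000 - 10.4000i, z*z_bar = 149.12


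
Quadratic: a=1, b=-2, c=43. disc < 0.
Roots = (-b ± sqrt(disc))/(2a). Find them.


disc = (-2)^2 - 4*1*43 = 4 - 172 = -168
sqrt(|disc|) = sqrt(168) = 12.9615
Real part = 2/(2*1) = 1.0000
Imag part = 12.9615/(2*1) = 6.4807

1.0000 ± 6.4807i


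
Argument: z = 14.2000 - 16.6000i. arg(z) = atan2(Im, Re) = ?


Re = 14.2, Im = -16.6
arg = atan2(-16.6, 14.2) = -49.4556 degrees

arg(z) = -49.4556 degrees


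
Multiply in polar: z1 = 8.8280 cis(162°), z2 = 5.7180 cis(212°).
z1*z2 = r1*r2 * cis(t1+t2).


r = 8.8280 * 5.7180 = 50.4785
theta = 162° + 212° = 374° = 14° (mod 360)

50.4785 cis(14°)


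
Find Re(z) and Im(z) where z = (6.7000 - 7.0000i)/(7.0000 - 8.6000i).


Multiply by conjugate: (6.7000 - 7.0000i)(7.0000 + 8.6000i) / (7^2 + (-8.6)^2)
Numerator real = 6.7*7 - (7)*(-8.6) = 107.1
Numerator imag = -7*7 - 6.7*(-8.6) = 8.62
Denominator = 122.96
Re(z) = 107.1/122.96 = 0.8710
Im(z) = 8.62/122.96 = 0.0701

Re(z) = 0.8710, Im(z) = 0.0701


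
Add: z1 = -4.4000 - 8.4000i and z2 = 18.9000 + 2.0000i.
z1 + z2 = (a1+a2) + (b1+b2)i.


Real: -4.4 + 18.9 = 14.5
Imag: -8.4 + 2 = -6.4

14.5000 - 6.4000i


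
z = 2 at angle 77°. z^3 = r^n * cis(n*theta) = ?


r^3 = 2^3 = 8
n*theta = 3*77° = 231° = 231° (mod 360)
a = 8*cos(231°) = -5.0346
b = 8*sin(231°) = -6.2172

8 cis(231°) = -5.0346 - 6.2172i


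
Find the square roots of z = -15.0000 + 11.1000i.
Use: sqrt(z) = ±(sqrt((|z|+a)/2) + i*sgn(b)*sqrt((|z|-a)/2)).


|z| = sqrt(225+123.21) = 18.6604
sqrt((|z|+a)/2) = sqrt((18.6604+(-15))/2) = sqrt(1.8302) = 1.3528
sqrt((|z|-a)/2) = sqrt((18.6604-(-15))/2) = sqrt(16.8302) = 4.1025

±(1.3528 + 4.1025i) i.e. 1.3528 + 4.1025i and -1.3528 - 4.1025i


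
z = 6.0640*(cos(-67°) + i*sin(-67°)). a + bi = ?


a = 6.0640*cos(-67°) = 6.0640*0.39073 = 2.3694
b = 6.0640*sin(-67°) = 6.0640*(-0.9205) = -5.5819

2.3694 - 5.5819i


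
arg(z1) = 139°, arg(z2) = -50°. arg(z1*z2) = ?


arg(z1*z2) = 139° - 50° = 89°
Normalized to (-180°, 180°]: 89°

89°


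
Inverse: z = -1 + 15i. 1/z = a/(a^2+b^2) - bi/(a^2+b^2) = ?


|z|^2 = 1+225 = 226
1/z = (-1 - 15i)/226

1/z = -0.0044 - 0.0664i


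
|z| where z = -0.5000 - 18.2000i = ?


|z| = sqrt((-0.5)^2 + (-18.2)^2) = sqrt(0.25 + 331.24) = sqrt(331.49) = 18.2069

|z| = 18.2069


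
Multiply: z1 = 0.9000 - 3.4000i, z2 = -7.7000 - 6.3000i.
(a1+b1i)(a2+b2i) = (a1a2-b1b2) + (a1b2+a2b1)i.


Real = 0.9*(-7.7) - (-3.4)*(-6.3) = -6.93 - 21.42 = -28.35
Imag = 0.9*(-6.3) - (7.7)*(-3.4) = -5.67 + 26.18 = 20.51

-28.3500 + 20.5100i


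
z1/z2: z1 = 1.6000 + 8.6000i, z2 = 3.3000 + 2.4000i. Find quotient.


Conjugate of z2 = 3.3000 - 2.4000i
Numerator: (1.6000 + 8.6000i)(3.3000 - 2.4000i) = 25.9200 + 24.5400i
Denominator: 3.3^2 + 2.4^2 = 16.65
Result = (25.9200 + 24.5400i)/16.65

1.5568 + 1.4739i


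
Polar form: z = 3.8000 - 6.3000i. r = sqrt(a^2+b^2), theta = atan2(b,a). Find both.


r = sqrt(14.44+39.69) = sqrt(54.13) = 7.3573
theta = atan2(-6.3, 3.8) = -58.9027 degrees

r = 7.3573, theta = -58.9027 degrees


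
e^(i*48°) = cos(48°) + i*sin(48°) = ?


cos(48°) = 0.6691
sin(48°) = 0.7431

e^(i*48°) = 0.6691 + 0.7431i


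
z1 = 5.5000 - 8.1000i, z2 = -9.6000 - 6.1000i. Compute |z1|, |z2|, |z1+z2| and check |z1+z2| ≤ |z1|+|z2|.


|z1| = sqrt(5.5^2 + (-8.1)^2) = sqrt(95.86) = 9.7908
|z2| = sqrt((-9.6)^2 + (-6.1)^2) = sqrt(129.37) = 11.3741
z1+z2 = -4.1000 - 14.2000i
|z1+z2| = sqrt(218.45) = 14.7801
|z1|+|z2| = 9.7908 + 11.3741 = 21.1649

|z1+z2| = 14.7801 ≤ |z1|+|z2| = 21.1649 (verified)


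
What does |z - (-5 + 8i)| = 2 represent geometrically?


|z - z0| = r is a circle with center z0 and radius r.
Center = (-5, 8), radius = 2

Circle with center (-5, 8) and radius 2


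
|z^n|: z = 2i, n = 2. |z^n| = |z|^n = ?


|z| = sqrt(0+4) = sqrt(4) = 2
|z^2| = |z|^2 = 2^2 = 4

|z^2| = 4


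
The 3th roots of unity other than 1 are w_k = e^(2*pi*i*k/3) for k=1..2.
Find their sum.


With w = e^(2*pi*i/3), all 3 of the 3th roots of unity w^0 = 1, w, ..., w^(2) sum to 0: 1 + w + ... + w^(2) = (1 - w^3)/(1 - w) = 0 since w^3 = 1, w ≠ 1.
Removing the root 1: w + w^2 + ... + w^(2) = 0 - 1 = -1

Sum = -1


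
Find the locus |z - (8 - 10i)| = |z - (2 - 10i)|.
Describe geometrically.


Equal distances means the locus is the perpendicular bisector of z1 and z2.
Midpoint = ((8+2)/2, (-10+(-10))/2) = (5.0000, -10.0000)

Perpendicular bisector through (5.0000, -10.0000)


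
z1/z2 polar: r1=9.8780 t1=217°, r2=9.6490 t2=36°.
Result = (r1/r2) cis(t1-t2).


r = 9.8780 / 9.6490 = 1.0237
theta = 217° - 36° = 181° = 181° (mod 360)

1.0237 cis(181°)


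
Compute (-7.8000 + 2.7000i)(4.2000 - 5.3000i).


Real = -7.8*4.2 - 2.7*(-5.3) = -32.76 - (-14.31) = -18.45
Imag = -7.8*(-5.3) + 4.2*2.7 = 41.34 + 11.34 = 52.68

-18.4500 + 52.6800i


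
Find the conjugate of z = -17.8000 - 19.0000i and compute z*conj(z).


z_bar = -17.8000 + 19.0000i
z*z_bar = (-17.8)^2 + (-19)^2 = 316.84 + 361 = 677.84

z_bar = -17.8000 + 19.0000i, z*z_bar = 677.84


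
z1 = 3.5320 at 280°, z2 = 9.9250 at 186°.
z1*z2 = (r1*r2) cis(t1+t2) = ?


r = 3.5320 * 9.9250 = 35.0551
theta = 280° + 186° = 466° = 106° (mod 360)

35.0551 cis(106°)


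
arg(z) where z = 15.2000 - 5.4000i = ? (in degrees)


Re = 15.2, Im = -5.4
arg = atan2(-5.4, 15.2) = -19.5583 degrees

arg(z) = -19.5583 degrees


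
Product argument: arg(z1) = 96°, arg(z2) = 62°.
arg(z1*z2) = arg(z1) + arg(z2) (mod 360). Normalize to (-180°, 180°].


arg(z1*z2) = 96° + 62° = 158°
Normalized to (-180°, 180°]: 158°

158°


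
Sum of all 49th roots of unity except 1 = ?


With w = e^(2*pi*i/49), all 49 of the 49th roots of unity w^0 = 1, w, ..., w^(48) sum to 0: 1 + w + ... + w^(48) = (1 - w^49)/(1 - w) = 0 since w^49 = 1, w ≠ 1.
Removing the root 1: w + w^2 + ... + w^(48) = 0 - 1 = -1

Sum = -1


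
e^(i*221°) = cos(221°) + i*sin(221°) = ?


cos(221°) = -0.7547
sin(221°) = -0.6561

e^(i*221°) = -0.7547 - 0.6561i


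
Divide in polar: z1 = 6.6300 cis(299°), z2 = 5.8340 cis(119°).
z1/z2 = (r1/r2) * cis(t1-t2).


r = 6.6300 / 5.8340 = 1.1364
theta = 299° - 119° = 180° = 180° (mod 360)

1.1364 cis(180°)


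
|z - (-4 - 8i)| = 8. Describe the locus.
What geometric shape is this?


|z - z0| = r is a circle with center z0 and radius r.
Center = (-4, -8), radius = 8

Circle with center (-4, -8) and radius 8


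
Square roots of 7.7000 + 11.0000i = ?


|z| = sqrt(59.29+121) = 13.4272
sqrt((|z|+a)/2) = sqrt((13.4272+7.7)/2) = sqrt(10.5636) = 3.2502
sqrt((|z|-a)/2) = sqrt((13.4272-7.7)/2) = sqrt(2.8636) = 1.6922

±(3.2502 + 1.6922i) i.e. 3.2502 + 1.6922i and -3.2502 - 1.6922i


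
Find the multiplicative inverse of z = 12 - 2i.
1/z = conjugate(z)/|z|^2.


|z|^2 = 144+4 = 148
1/z = (12 + 2i)/148

1/z = 0.0811 + 0.0135i


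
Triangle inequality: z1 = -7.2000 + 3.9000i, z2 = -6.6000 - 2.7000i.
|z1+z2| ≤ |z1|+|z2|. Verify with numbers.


|z1| = sqrt((-7.2)^2 + 3.9^2) = sqrt(67.05) = 8.1884
|z2| = sqrt((-6.6)^2 + (-2.7)^2) = sqrt(50.85) = 7.1309
z1+z2 = -13.8000 + 1.2000i
|z1+z2| = sqrt(191.88) = 13.8521
|z1|+|z2| = 8.1884 + 7.1309 = 15.3193

|z1+z2| = 13.8521 ≤ |z1|+|z2| = 15.3193 (verified)


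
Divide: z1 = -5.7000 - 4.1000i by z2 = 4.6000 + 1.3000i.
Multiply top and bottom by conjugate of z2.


Conjugate of z2 = 4.6000 - 1.3000i
Numerator: (-5.7000 - 4.1000i)(4.6000 - 1.3000i) = -31.5500 - 11.4500i
Denominator: 4.6^2 + 1.3^2 = 22.85
Result = (-31.5500 - 11.4500i)/22.85

-1.3807 - 0.5011i


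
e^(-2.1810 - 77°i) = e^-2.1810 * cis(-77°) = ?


e^-2.1810 = 0.1129
cos(-77°) = 0.225
sin(-77°) = -0.9744
Real = 0.1129*0.225 = 0.0254
Imag = 0.1129*(-0.9744) = -0.1100

0.0254 - 0.1100i


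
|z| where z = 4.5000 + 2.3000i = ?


|z| = sqrt(4.5^2 + 2.3^2) = sqrt(20.25 + 5.29) = sqrt(25.54) = 5.0537

|z| = 5.0537


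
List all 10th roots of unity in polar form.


The 10th roots of unity are cis(360k/10°) for k=0..9
Angle step = 360/10 = 36°
Primitive root: cis(36°)
Primitive root = 0.8090 + 0.5878i

10 roots at angles: 0°, 36°, 72°, 108°, 144°, 180°, 216°, 252°, 288°, 324°


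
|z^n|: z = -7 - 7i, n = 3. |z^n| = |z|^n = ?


|z| = sqrt(49+49) = sqrt(98) = 9.8995
|z^3| = |z|^3 = (sqrt(98))^3 = 98*sqrt(98)

|z^3| = 98*sqrt(98) ≈ 970.1505


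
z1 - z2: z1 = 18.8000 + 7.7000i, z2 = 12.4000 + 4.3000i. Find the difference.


Real: 18.8 - 12.4 = 6.4
Imag: 7.7 - 4.3 = 3.4

6.4000 + 3.4000i


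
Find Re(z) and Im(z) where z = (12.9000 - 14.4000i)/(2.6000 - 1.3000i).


Multiply by conjugate: (12.9000 - 14.4000i)(2.6000 + 1.3000i) / (2.6^2 + (-1.3)^2)
Numerator real = 12.9*2.6 - (14.4)*(-1.3) = 52.26
Numerator imag = -14.4*2.6 - 12.9*(-1.3) = -20.67
Denominator = 8.45
Re(z) = 52.26/8.45 = 6.1846
Im(z) = -20.67/8.45 = -2.4462

Re(z) = 6.1846, Im(z) = -2.4462


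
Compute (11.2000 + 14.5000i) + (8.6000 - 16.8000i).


Real: 11.2 + 8.6 = 19.8
Imag: 14.5 - 16.8 = -2.3

19.8000 - 2.3000i


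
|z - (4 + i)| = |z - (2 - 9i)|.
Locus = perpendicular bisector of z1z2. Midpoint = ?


Equal distances means the locus is the perpendicular bisector of z1 and z2.
Midpoint = ((4+2)/2, (1+(-9))/2) = (3.0000, -4.0000)

Perpendicular bisector through (3.0000, -4.0000)


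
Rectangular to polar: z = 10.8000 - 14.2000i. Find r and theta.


r = sqrt(116.64+201.64) = sqrt(318.28) = 17.8404
theta = atan2(-14.2, 10.8) = -52.7447 degrees

r = 17.8404, theta = -52.7447 degrees


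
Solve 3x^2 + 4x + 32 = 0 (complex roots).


disc = 4^2 - 4*3*32 = 16 - 384 = -368
sqrt(|disc|) = sqrt(368) = 19.1833
Real part = -4/(2*3) = -0.6667
Imag part = 19.1833/(2*3) = 3.1972

-0.6667 ± 3.1972i


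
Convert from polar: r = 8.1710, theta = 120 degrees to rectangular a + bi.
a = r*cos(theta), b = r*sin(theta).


a = 8.1710*cos(120°) = 8.1710*(-0.5) = -4.0855
b = 8.1710*sin(120°) = 8.1710*0.86603 = 7.0763

-4.0855 + 7.0763i


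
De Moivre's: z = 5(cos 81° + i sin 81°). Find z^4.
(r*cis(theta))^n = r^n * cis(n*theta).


r^4 = 5^4 = 625
n*theta = 4*81° = 324° = 324° (mod 360)
a = 625*cos(324°) = 505.6356
b = 625*sin(324°) = -367.3658

625 cis(324°) = 505.6356 - 367.3658i


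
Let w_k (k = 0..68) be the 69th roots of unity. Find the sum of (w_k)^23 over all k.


The roots are w_k = w^k with w = e^(2*pi*i/69), and (w^k)^23 = (w^23)^k.
So S = 1 + u + u^2 + ... + u^(68) with u = w^23.
23 = 0*69 + 23, so 23 is not a multiple of 69: u = w^23 ≠ 1 (w is a primitive 69th root), while u^69 = (w^69)^23 = 1.
Geometric series: S = (1 - u^69)/(1 - u) = (1 - 1)/(1 - u) = 0

S = 0


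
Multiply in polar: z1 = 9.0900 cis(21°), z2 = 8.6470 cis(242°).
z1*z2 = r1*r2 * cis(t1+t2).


r = 9.0900 * 8.6470 = 78.6012
theta = 21° + 242° = 263° = 263° (mod 360)

78.6012 cis(263°)


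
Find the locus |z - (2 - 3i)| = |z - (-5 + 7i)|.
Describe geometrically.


Equal distances means the locus is the perpendicular bisector of z1 and z2.
Midpoint = ((2+(-5))/2, (-3+7)/2) = (-1.5000, 2.0000)

Perpendicular bisector through (-1.5000, 2.0000)


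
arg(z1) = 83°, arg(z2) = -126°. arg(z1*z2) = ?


arg(z1*z2) = 83° - 126° = -43°
Normalized to (-180°, 180°]: -43°

-43°


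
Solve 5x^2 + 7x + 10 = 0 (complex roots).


disc = 7^2 - 4*5*10 = 49 - 200 = -151
sqrt(|disc|) = sqrt(151) = 12.2882
Real part = -7/(2*5) = -0.7000
Imag part = 12.2882/(2*5) = 1.2288

-0.7000 ± 1.2288i


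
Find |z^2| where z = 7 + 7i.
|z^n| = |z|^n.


|z| = sqrt(49+49) = sqrt(98) = 9.8995
|z^2| = |z|^2 = (sqrt(98))^2 = 98

|z^2| = 98


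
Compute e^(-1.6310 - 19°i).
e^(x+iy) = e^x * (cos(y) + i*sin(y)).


e^-1.6310 = 0.19573
cos(-19°) = 0.9455
sin(-19°) = -0.3256
Real = 0.19573*0.9455 = 0.1851
Imag = 0.19573*(-0.3256) = -0.0637

0.1851 - 0.0637i


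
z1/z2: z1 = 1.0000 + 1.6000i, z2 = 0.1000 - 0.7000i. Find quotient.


Conjugate of z2 = 0.1000 + 0.7000i
Numerator: (1.0000 + 1.6000i)(0.1000 + 0.7000i) = -1.0200 + 0.8600i
Denominator: 0.1^2 + (-0.7)^2 = 0.5
Result = (-1.0200 + 0.8600i)/0.5

-2.0400 + 1.7200i


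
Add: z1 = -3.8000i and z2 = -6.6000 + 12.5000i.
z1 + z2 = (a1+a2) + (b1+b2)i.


Real: 0 - 6.6 = -6.6
Imag: -3.8 + 12.5 = 8.7

-6.6000 + 8.7000i


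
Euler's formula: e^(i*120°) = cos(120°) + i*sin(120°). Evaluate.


cos(120°) = -0.5000
sin(120°) = 0.8660

e^(i*120°) = -0.5000 + 0.8660i


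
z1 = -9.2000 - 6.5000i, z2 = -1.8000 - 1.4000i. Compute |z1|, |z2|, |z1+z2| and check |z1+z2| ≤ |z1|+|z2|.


|z1| = sqrt((-9.2)^2 + (-6.5)^2) = sqrt(126.89) = 11.2645
|z2| = sqrt((-1.8)^2 + (-1.4)^2) = sqrt(5.2) = 2.2804
z1+z2 = -11.0000 - 7.9000i
|z1+z2| = sqrt(183.41) = 13.5429
|z1|+|z2| = 11.2645 + 2.2804 = 13.5449

|z1+z2| = 13.5429 ≤ |z1|+|z2| = 13.5449 (verified)


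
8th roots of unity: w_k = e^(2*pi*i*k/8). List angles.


The 8th roots of unity are cis(360k/8°) for k=0..7
Angle step = 360/8 = 45°
Primitive root: cis(45°)
Primitive root = 0.7071 + 0.7071i

8 roots at angles: 0°, 45°, 90°, 135°, 180°, 225°, 270°, 315°


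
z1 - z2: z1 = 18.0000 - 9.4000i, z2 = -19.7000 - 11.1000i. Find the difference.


Real: 18 + 19.7 = 37.7
Imag: -9.4 + 11.1 = 1.7

37.7000 + 1.7000i


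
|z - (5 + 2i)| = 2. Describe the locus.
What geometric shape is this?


|z - z0| = r is a circle with center z0 and radius r.
Center = (5, 2), radius = 2

Circle with center (5, 2) and radius 2


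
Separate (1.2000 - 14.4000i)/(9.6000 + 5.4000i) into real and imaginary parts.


Multiply by conjugate: (1.2000 - 14.4000i)(9.6000 - 5.4000i) / (9.6^2 + 5.4^2)
Numerator real = 1.2*9.6 - (14.4)*5.4 = -66.24
Numerator imag = -14.4*9.6 - 1.2*5.4 = -144.72
Denominator = 121.32
Re(z) = -66.24/121.32 = -0.5460
Im(z) = -144.72/121.32 = -1.1929

Re(z) = -0.5460, Im(z) = -1.1929


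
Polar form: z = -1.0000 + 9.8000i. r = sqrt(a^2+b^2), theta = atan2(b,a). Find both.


r = sqrt(1+96.04) = sqrt(97.04) = 9.8509
theta = atan2(9.8, -1) = 95.8263 degrees

r = 9.8509, theta = 95.8263 degrees


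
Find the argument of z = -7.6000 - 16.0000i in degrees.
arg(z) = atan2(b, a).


Re = -7.6, Im = -16
arg = atan2(-16, -7.6) = -115.4077 degrees

arg(z) = -115.4077 degrees


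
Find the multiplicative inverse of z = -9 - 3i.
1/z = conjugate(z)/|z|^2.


|z|^2 = 81+9 = 90
1/z = (-9 + 3i)/90

1/z = -0.1000 + 0.0333i


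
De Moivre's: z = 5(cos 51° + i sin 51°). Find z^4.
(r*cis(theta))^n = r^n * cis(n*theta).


r^4 = 5^4 = 625
n*theta = 4*51° = 204° = 204° (mod 360)
a = 625*cos(204°) = -570.9659
b = 625*sin(204°) = -254.2104

625 cis(204°) = -570.9659 - 254.2104i


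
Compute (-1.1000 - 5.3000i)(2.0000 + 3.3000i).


Real = -1.1*2 - (-5.3)*3.3 = -2.2 - (-17.49) = 15.29
Imag = -1.1*3.3 + 2*(-5.3) = -3.63 - (10.6) = -14.23

15.2900 - 14.2300i


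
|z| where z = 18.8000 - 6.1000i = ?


|z| = sqrt(18.8^2 + (-6.1)^2) = sqrt(353.44 + 37.21) = sqrt(390.65) = 19.7649

|z| = 19.7649


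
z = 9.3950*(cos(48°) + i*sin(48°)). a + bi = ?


a = 9.3950*cos(48°) = 9.3950*0.66913 = 6.2865
b = 9.3950*sin(48°) = 9.3950*0.74314 = 6.9818

6.2865 + 6.9818i


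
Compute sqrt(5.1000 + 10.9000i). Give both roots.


|z| = sqrt(26.01+118.81) = 12.0341
sqrt((|z|+a)/2) = sqrt((12.0341+5.1)/2) = sqrt(8.5671) = 2.9270
sqrt((|z|-a)/2) = sqrt((12.0341-5.1)/2) = sqrt(3.4671) = 1.8620

±(2.9270 + 1.8620i) i.e. 2.9270 + 1.8620i and -2.9270 - 1.8620i


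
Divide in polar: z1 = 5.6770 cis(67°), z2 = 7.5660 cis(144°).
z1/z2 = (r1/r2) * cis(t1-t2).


r = 5.6770 / 7.5660 = 0.7503
theta = 67° - 144° = -77° = 283° (mod 360)

0.7503 cis(283°)


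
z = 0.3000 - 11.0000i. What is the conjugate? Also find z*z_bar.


z_bar = 0.3000 + 11.0000i
z*z_bar = 0.3^2 + (-11)^2 = 0.09 + 121 = 121.09

z_bar = 0.3000 + 11.0000i, z*z_bar = 121.09


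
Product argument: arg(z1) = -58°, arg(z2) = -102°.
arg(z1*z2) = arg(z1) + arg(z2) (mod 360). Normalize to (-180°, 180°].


arg(z1*z2) = -58° - 102° = -160°
Normalized to (-180°, 180°]: -160°

-160°


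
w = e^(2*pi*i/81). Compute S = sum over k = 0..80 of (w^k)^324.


The roots are w_k = w^k with w = e^(2*pi*i/81), and (w^k)^324 = (w^324)^k.
So S = 1 + u + u^2 + ... + u^(80) with u = w^324.
324 = 4*81 + 0, so 324 is a multiple of 81 and u = (w^81)^4 = 1.
Every one of the 81 terms equals 1: S = 81

S = 81


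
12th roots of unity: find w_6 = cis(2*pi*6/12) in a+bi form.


Angle = 360*6/12 = 180°
a = cos(180°) = -1.0000
b = sin(180°) = 0

-1.0000 + 0i


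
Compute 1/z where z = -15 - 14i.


|z|^2 = 225+196 = 421
1/z = (-15 + 14i)/421

1/z = -0.0356 + 0.0333i


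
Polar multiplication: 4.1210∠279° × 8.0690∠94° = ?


r = 4.1210 * 8.0690 = 33.2523
theta = 279° + 94° = 373° = 13° (mod 360)

33.2523 cis(13°)


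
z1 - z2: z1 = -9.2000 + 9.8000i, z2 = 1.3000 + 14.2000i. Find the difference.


Real: -9.2 - 1.3 = -10.5
Imag: 9.8 - 14.2 = -4.4

-10.5000 - 4.4000i


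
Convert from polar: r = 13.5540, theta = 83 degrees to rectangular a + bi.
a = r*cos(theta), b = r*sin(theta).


a = 13.5540*cos(83°) = 13.5540*0.12187 = 1.6518
b = 13.5540*sin(83°) = 13.5540*0.99255 = 13.4530

1.6518 + 13.4530i


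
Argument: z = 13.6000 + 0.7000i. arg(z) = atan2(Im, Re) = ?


Re = 13.6, Im = 0.7
arg = atan2(0.7, 13.6) = 2.9464 degrees

arg(z) = 2.9464 degrees


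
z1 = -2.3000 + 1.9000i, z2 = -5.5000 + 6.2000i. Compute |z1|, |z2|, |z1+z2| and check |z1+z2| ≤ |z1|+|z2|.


|z1| = sqrt((-2.3)^2 + 1.9^2) = sqrt(8.9) = 2.9833
|z2| = sqrt((-5.5)^2 + 6.2^2) = sqrt(68.69) = 8.2879
z1+z2 = -7.8000 + 8.1000i
|z1+z2| = sqrt(126.45) = 11.2450
|z1|+|z2| = 2.9833 + 8.2879 = 11.2712

|z1+z2| = 11.2450 ≤ |z1|+|z2| = 11.2712 (verified)


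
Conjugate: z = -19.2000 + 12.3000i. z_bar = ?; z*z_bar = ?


z_bar = -19.2000 - 12.3000i
z*z_bar = (-19.2)^2 + 12.3^2 = 368.64 + 151.29 = 519.93

z_bar = -19.2000 - 12.3000i, z*z_bar = 519.93


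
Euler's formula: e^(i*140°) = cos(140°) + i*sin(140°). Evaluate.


cos(140°) = -0.7660
sin(140°) = 0.6428

e^(i*140°) = -0.7660 + 0.6428i


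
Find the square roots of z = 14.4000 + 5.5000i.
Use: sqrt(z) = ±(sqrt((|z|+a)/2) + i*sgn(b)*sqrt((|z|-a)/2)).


|z| = sqrt(207.36+30.25) = 15.4146
sqrt((|z|+a)/2) = sqrt((15.4146+14.4)/2) = sqrt(14.9073) = 3.8610
sqrt((|z|-a)/2) = sqrt((15.4146-14.4)/2) = sqrt(0.5073) = 0.7123

±(3.8610 + 0.7123i) i.e. 3.8610 + 0.7123i and -3.8610 - 0.7123i


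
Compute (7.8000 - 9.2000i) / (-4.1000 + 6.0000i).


Conjugate of z2 = -4.1000 - 6.0000i
Numerator: (7.8000 - 9.2000i)(-4.1000 - 6.0000i) = -87.1800 - 9.0800i
Denominator: (-4.1)^2 + 6^2 = 52.81
Result = (-87.1800 - 9.0800i)/52.81

-1.6508 - 0.1719i


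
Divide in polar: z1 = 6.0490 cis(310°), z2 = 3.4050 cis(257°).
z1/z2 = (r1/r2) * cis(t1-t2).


r = 6.0490 / 3.4050 = 1.7765
theta = 310° - 257° = 53° = 53° (mod 360)

1.7765 cis(53°)


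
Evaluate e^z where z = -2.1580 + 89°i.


e^-2.1580 = 0.11556
cos(89°) = 0.0175
sin(89°) = 0.9998
Real = 0.11556*0.0175 = 0.0020
Imag = 0.11556*0.9998 = 0.1155

0.0020 + 0.1155i


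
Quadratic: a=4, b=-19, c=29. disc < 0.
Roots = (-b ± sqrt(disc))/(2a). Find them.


disc = (-19)^2 - 4*4*29 = 361 - 464 = -103
sqrt(|disc|) = sqrt(103) = 10.1489
Real part = 19/(2*4) = 2.3750
Imag part = 10.1489/(2*4) = 1.2686

2.3750 ± 1.2686i


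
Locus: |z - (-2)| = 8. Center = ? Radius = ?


|z - z0| = r is a circle with center z0 and radius r.
Center = (-2, 0), radius = 8

Circle with center (-2, 0) and radius 8


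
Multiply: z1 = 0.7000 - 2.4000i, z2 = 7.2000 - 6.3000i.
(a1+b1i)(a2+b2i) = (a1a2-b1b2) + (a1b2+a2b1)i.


Real = 0.7*7.2 - (-2.4)*(-6.3) = 5.04 - 15.12 = -10.08
Imag = 0.7*(-6.3) + 7.2*(-2.4) = -4.41 - (17.28) = -21.69

-10.0800 - 21.6900i


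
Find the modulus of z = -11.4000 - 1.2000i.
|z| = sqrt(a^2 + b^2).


|z| = sqrt((-11.4)^2 + (-1.2)^2) = sqrt(129.96 + 1.44) = sqrt(131.4) = 11.4630

|z| = 11.4630


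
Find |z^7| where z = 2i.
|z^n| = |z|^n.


|z| = sqrt(0+4) = sqrt(4) = 2
|z^7| = |z|^7 = 2^7 = 128

|z^7| = 128


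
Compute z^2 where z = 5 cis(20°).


r^2 = 5^2 = 25
n*theta = 2*20° = 40° = 40° (mod 360)
a = 25*cos(40°) = 19.1511
b = 25*sin(40°) = 16.0697

25 cis(40°) = 19.1511 + 16.0697i


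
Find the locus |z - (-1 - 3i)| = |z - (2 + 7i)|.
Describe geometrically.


Equal distances means the locus is the perpendicular bisector of z1 and z2.
Midpoint = ((-1+2)/2, (-3+7)/2) = (0.5000, 2.0000)

Perpendicular bisector through (0.5000, 2.0000)


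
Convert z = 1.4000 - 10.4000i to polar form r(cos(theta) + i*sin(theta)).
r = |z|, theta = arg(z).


r = sqrt(1.96+108.16) = sqrt(110.12) = 10.4938
theta = atan2(-10.4, 1.4) = -82.3332 degrees

r = 10.4938, theta = -82.3332 degrees


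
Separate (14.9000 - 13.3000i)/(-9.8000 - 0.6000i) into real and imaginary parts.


Multiply by conjugate: (14.9000 - 13.3000i)(-9.8000 + 0.6000i) / ((-9.8)^2 + (-0.6)^2)
Numerator real = 14.9*(-9.8) - (13.3)*(-0.6) = -138.04
Numerator imag = -13.3*(-9.8) - 14.9*(-0.6) = 139.28
Denominator = 96.4
Re(z) = -138.04/96.4 = -1.4320
Im(z) = 139.28/96.4 = 1.4448

Re(z) = -1.4320, Im(z) = 1.4448


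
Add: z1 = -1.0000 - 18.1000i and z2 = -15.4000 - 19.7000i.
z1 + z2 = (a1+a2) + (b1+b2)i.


Real: -1 - 15.4 = -16.4
Imag: -18.1 - 19.7 = -37.8

-16.4000 - 37.8000i


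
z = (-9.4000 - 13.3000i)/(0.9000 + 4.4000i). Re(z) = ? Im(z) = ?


Multiply by conjugate: (-9.4000 - 13.3000i)(0.9000 - 4.4000i) / (0.9^2 + 4.4^2)
Numerator real = -9.4*0.9 - (13.3)*4.4 = -66.98
Numerator imag = -13.3*0.9 - (-9.4)*4.4 = 29.39
Denominator = 20.17
Re(z) = -66.98/20.17 = -3.3208
Im(z) = 29.39/20.17 = 1.4571

Re(z) = -3.3208, Im(z) = 1.4571


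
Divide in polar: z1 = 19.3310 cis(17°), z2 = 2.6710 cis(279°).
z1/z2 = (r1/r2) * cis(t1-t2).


r = 19.3310 / 2.6710 = 7.2374
theta = 17° - 279° = -262° = 98° (mod 360)

7.2374 cis(98°)


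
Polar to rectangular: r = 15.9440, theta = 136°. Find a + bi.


a = 15.9440*cos(136°) = 15.9440*(-0.71934) = -11.4692
b = 15.9440*sin(136°) = 15.9440*0.694658 = 11.0756

-11.4692 + 11.0756i


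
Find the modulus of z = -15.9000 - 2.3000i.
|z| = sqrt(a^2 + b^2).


|z| = sqrt((-15.9)^2 + (-2.3)^2) = sqrt(252.81 + 5.29) = sqrt(258.1) = 16.0655

|z| = 16.0655


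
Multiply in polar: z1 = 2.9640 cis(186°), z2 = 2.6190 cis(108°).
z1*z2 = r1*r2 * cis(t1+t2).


r = 2.9640 * 2.6190 = 7.7627
theta = 186° + 108° = 294° = 294° (mod 360)

7.7627 cis(294°)


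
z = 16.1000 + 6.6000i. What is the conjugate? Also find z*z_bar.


z_bar = 16.1000 - 6.6000i
z*z_bar = 16.1^2 + 6.6^2 = 259.21 + 43.56 = 302.77

z_bar = 16.1000 - 6.6000i, z*z_bar = 302.77


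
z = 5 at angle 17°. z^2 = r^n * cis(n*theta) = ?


r^2 = 5^2 = 25
n*theta = 2*17° = 34° = 34° (mod 360)
a = 25*cos(34°) = 20.7259
b = 25*sin(34°) = 13.9798

25 cis(34°) = 20.7259 + 13.9798i


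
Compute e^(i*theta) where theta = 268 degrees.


cos(268°) = -0.0349
sin(268°) = -0.9994

e^(i*268°) = -0.0349 - 0.9994i


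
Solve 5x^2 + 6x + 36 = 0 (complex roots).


disc = 6^2 - 4*5*36 = 36 - 720 = -684
sqrt(|disc|) = sqrt(684) = 26.1534
Real part = -6/(2*5) = -0.6000
Imag part = 26.1534/(2*5) = 2.6153

-0.6000 ± 2.6153i


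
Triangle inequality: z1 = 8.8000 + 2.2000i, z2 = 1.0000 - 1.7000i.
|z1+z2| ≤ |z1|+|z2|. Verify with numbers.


|z1| = sqrt(8.8^2 + 2.2^2) = sqrt(82.28) = 9.0708
|z2| = sqrt(1^2 + (-1.7)^2) = sqrt(3.89) = 1.9723
z1+z2 = 9.8000 + 0.5000i
|z1+z2| = sqrt(96.29) = 9.8127
|z1|+|z2| = 9.0708 + 1.9723 = 11.0431

|z1+z2| = 9.8127 ≤ |z1|+|z2| = 11.0431 (verified)


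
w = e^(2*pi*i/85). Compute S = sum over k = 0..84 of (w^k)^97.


The roots are w_k = w^k with w = e^(2*pi*i/85), and (w^k)^97 = (w^97)^k.
So S = 1 + u + u^2 + ... + u^(84) with u = w^97.
97 = 1*85 + 12, so 97 is not a multiple of 85: u = (w^85)^1 * w^12 = w^12 ≠ 1 (w is a primitive 85th root), while u^85 = (w^85)^97 = 1.
Geometric series: S = (1 - u^85)/(1 - u) = (1 - 1)/(1 - u) = 0

S = 0


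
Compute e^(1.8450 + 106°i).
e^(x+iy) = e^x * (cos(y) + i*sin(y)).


e^1.8450 = 6.3281
cos(106°) = -0.27564
sin(106°) = 0.961262
Real = 6.3281*(-0.27564) = -1.7443
Imag = 6.3281*0.961262 = 6.0830

-1.7443 + 6.0830i


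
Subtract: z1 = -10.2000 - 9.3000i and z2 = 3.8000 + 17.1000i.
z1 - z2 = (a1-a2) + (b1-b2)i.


Real: -10.2 - 3.8 = -14
Imag: -9.3 - 17.1 = -26.4

-14.0000 - 26.4000i


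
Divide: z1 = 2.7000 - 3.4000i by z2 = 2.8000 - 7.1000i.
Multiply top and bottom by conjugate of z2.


Conjugate of z2 = 2.8000 + 7.1000i
Numerator: (2.7000 - 3.4000i)(2.8000 + 7.1000i) = 31.7000 + 9.6500i
Denominator: 2.8^2 + (-7.1)^2 = 58.25
Result = (31.7000 + 9.6500i)/58.25

0.5442 + 0.1657i


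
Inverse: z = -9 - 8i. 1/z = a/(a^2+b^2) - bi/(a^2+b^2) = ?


|z|^2 = 81+64 = 145
1/z = (-9 + 8i)/145

1/z = -0.0621 + 0.0552i


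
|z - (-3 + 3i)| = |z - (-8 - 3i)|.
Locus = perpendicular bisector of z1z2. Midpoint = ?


Equal distances means the locus is the perpendicular bisector of z1 and z2.
Midpoint = ((-3+(-8))/2, (3+(-3))/2) = (-5.5000, 0)

Perpendicular bisector through (-5.5000, 0)


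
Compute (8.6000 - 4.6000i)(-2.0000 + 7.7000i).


Real = 8.6*(-2) - (-4.6)*7.7 = -17.2 - (-35.42) = 18.22
Imag = 8.6*7.7 - (2)*(-4.6) = 66.22 + 9.2 = 75.42

18.2200 + 75.4200i


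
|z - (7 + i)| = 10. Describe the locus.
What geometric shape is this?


|z - z0| = r is a circle with center z0 and radius r.
Center = (7, 1), radius = 10

Circle with center (7, 1) and radius 10


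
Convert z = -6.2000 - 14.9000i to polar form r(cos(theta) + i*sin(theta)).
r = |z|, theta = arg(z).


r = sqrt(38.44+222.01) = sqrt(260.45) = 16.1385
theta = atan2(-14.9, -6.2) = -112.5926 degrees

r = 16.1385, theta = -112.5926 degrees


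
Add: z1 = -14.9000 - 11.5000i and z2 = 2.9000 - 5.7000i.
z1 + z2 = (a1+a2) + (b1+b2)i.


Real: -14.9 + 2.9 = -12
Imag: -11.5 - 5.7 = -17.2

-12.0000 - 17.2000i


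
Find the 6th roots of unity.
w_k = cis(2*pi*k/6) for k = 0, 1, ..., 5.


The 6th roots of unity are cis(360k/6°) for k=0..5
Angle step = 360/6 = 60°
Primitive root: cis(60°)
Primitive root = 0.5000 + 0.8660i

6 roots at angles: 0°, 60°, 120°, 180°, 240°, 300°


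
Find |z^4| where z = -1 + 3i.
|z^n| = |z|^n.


|z| = sqrt(1+9) = sqrt(10) = 3.1623
|z^4| = |z|^4 = (sqrt(10))^4 = 10^2 = 100

|z^4| = 100


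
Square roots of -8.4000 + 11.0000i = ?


|z| = sqrt(70.56+121) = 13.8405
sqrt((|z|+a)/2) = sqrt((13.8405+(-8.4))/2) = sqrt(2.7203) = 1.6493
sqrt((|z|-a)/2) = sqrt((13.8405-(-8.4))/2) = sqrt(11.1203) = 3.3347

±(1.6493 + 3.3347i) i.e. 1.6493 + 3.3347i and -1.6493 - 3.3347i


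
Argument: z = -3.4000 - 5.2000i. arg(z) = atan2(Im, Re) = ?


Re = -3.4, Im = -5.2
arg = atan2(-5.2, -3.4) = -123.1785 degrees

arg(z) = -123.1785 degrees


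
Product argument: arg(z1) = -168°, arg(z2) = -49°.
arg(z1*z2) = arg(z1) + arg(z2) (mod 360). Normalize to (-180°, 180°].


arg(z1*z2) = -168° - 49° = -217°
Normalized to (-180°, 180°]: 143°

143°


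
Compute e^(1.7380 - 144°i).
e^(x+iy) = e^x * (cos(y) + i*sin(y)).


e^1.7380 = 5.6860
cos(-144°) = -0.809
sin(-144°) = -0.587785
Real = 5.6860*(-0.809) = -4.6000
Imag = 5.6860*(-0.587785) = -3.3421

-4.6000 - 3.3421i


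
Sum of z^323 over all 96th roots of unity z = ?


The roots are w_k = w^k with w = e^(2*pi*i/96), and (w^k)^323 = (w^323)^k.
So S = 1 + u + u^2 + ... + u^(95) with u = w^323.
323 = 3*96 + 35, so 323 is not a multiple of 96: u = (w^96)^3 * w^35 = w^35 ≠ 1 (w is a primitive 96th root), while u^96 = (w^96)^323 = 1.
Geometric series: S = (1 - u^96)/(1 - u) = (1 - 1)/(1 - u) = 0

S = 0


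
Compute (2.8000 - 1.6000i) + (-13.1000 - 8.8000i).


Real: 2.8 - 13.1 = -10.3
Imag: -1.6 - 8.8 = -10.4

-10.3000 - 10.4000i


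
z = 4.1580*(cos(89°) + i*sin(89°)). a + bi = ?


a = 4.1580*cos(89°) = 4.1580*0.01745 = 0.0726
b = 4.1580*sin(89°) = 4.1580*0.99985 = 4.1574

0.0726 + 4.1574i


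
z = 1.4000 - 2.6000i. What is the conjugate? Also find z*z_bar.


z_bar = 1.4000 + 2.6000i
z*z_bar = 1.4^2 + (-2.6)^2 = 1.96 + 6.76 = 8.72

z_bar = 1.4000 + 2.6000i, z*z_bar = 8.72


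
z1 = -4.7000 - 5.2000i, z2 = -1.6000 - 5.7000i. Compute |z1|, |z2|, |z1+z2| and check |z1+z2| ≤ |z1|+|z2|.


|z1| = sqrt((-4.7)^2 + (-5.2)^2) = sqrt(49.13) = 7.0093
|z2| = sqrt((-1.6)^2 + (-5.7)^2) = sqrt(35.05) = 5.9203
z1+z2 = -6.3000 - 10.9000i
|z1+z2| = sqrt(158.5) = 12.5897
|z1|+|z2| = 7.0093 + 5.9203 = 12.9296

|z1+z2| = 12.5897 ≤ |z1|+|z2| = 12.9296 (verified)


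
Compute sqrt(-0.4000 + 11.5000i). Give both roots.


|z| = sqrt(0.16+132.25) = 11.5070
sqrt((|z|+a)/2) = sqrt((11.5070+(-0.4))/2) = sqrt(5.5535) = 2.3566
sqrt((|z|-a)/2) = sqrt((11.5070-(-0.4))/2) = sqrt(5.9535) = 2.4400

±(2.3566 + 2.4400i) i.e. 2.3566 + 2.4400i and -2.3566 - 2.4400i


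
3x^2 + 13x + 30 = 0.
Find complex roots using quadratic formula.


disc = 13^2 - 4*3*30 = 169 - 360 = -191
sqrt(|disc|) = sqrt(191) = 13.8203
Real part = -13/(2*3) = -2.1667
Imag part = 13.8203/(2*3) = 2.3034

-2.1667 ± 2.3034i


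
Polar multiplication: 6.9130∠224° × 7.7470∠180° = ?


r = 6.9130 * 7.7470 = 53.5550
theta = 224° + 180° = 404° = 44° (mod 360)

53.5550 cis(44°)


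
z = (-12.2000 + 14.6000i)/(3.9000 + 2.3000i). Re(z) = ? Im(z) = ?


Multiply by conjugate: (-12.2000 + 14.6000i)(3.9000 - 2.3000i) / (3.9^2 + 2.3^2)
Numerator real = -12.2*3.9 + 14.6*2.3 = -14
Numerator imag = 14.6*3.9 - (-12.2)*2.3 = 85
Denominator = 20.5
Re(z) = -14/20.5 = -0.6829
Im(z) = 85/20.5 = 4.1463

Re(z) = -0.6829, Im(z) = 4.1463


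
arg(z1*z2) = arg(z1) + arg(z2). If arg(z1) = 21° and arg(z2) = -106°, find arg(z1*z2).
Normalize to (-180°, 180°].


arg(z1*z2) = 21° - 106° = -85°
Normalized to (-180°, 180°]: -85°

-85°


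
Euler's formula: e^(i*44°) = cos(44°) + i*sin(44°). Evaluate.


cos(44°) = 0.7193
sin(44°) = 0.6947

e^(i*44°) = 0.7193 + 0.6947i


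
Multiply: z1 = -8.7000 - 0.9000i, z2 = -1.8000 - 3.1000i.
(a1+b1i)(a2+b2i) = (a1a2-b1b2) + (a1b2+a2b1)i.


Real = -8.7*(-1.8) - (-0.9)*(-3.1) = 15.66 - 2.79 = 12.87
Imag = -8.7*(-3.1) - (1.8)*(-0.9) = 26.97 + 1.62 = 28.59

12.8700 + 28.5900i


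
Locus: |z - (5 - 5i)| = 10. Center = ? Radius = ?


|z - z0| = r is a circle with center z0 and radius r.
Center = (5, -5), radius = 10

Circle with center (5, -5) and radius 10


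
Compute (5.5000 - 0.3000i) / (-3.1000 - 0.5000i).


Conjugate of z2 = -3.1000 + 0.5000i
Numerator: (5.5000 - 0.3000i)(-3.1000 + 0.5000i) = -16.9000 + 3.6800i
Denominator: (-3.1)^2 + (-0.5)^2 = 9.86
Result = (-16.9000 + 3.6800i)/9.86

-1.7140 + 0.3732i


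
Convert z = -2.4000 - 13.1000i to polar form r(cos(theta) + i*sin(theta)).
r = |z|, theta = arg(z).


r = sqrt(5.76+171.61) = sqrt(177.37) = 13.3180
theta = atan2(-13.1, -2.4) = -100.3818 degrees

r = 13.3180, theta = -100.3818 degrees


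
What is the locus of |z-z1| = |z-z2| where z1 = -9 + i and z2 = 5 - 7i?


Equal distances means the locus is the perpendicular bisector of z1 and z2.
Midpoint = ((-9+5)/2, (1+(-7))/2) = (-2.0000, -3.0000)

Perpendicular bisector through (-2.0000, -3.0000)


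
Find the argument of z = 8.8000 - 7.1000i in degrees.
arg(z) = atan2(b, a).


Re = 8.8, Im = -7.1
arg = atan2(-7.1, 8.8) = -38.8972 degrees

arg(z) = -38.8972 degrees


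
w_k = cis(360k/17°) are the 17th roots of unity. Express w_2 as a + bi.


Angle = 360*2/17 = 42.3529°
a = cos(42.3529°) = 0.7390
b = sin(42.3529°) = 0.6737

0.7390 + 0.6737i


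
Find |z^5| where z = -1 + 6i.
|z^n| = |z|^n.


|z| = sqrt(1+36) = sqrt(37) = 6.0828
|z^5| = |z|^5 = (sqrt(37))^5 = 37^2 * sqrt(37) = 1369*sqrt(37)

|z^5| = 1369*sqrt(37) ≈ 8327.3019


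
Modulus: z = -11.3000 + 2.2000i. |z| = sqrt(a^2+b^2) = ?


|z| = sqrt((-11.3)^2 + 2.2^2) = sqrt(127.69 + 4.84) = sqrt(132.53) = 11.5122

|z| = 11.5122


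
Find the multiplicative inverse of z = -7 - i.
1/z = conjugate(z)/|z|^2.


|z|^2 = 49+1 = 50
1/z = (-7 + 1i)/50

1/z = -0.1400 + 0.0200i


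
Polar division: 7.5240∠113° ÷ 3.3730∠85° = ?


r = 7.5240 / 3.3730 = 2.2307
theta = 113° - 85° = 28° = 28° (mod 360)

2.2307 cis(28°)


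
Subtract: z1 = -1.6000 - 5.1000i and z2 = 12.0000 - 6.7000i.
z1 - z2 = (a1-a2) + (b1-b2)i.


Real: -1.6 - 12 = -13.6
Imag: -5.1 + 6.7 = 1.6

-13.6000 + 1.6000i


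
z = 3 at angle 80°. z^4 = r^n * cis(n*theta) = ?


r^4 = 3^4 = 81
n*theta = 4*80° = 320° = 320° (mod 360)
a = 81*cos(320°) = 62.0496
b = 81*sin(320°) = -52.0658

81 cis(320°) = 62.0496 - 52.0658i


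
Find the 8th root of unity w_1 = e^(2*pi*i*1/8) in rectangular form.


Angle = 360*1/8 = 45°
a = cos(45°) = 0.7071
b = sin(45°) = 0.7071

0.7071 + 0.7071i


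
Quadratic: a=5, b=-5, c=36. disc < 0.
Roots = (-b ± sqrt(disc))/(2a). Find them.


disc = (-5)^2 - 4*5*36 = 25 - 720 = -695
sqrt(|disc|) = sqrt(695) = 26.3629
Real part = 5/(2*5) = 0.5000
Imag part = 26.3629/(2*5) = 2.6363

0.5000 ± 2.6363i


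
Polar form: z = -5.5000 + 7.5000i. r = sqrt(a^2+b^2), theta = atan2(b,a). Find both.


r = sqrt(30.25+56.25) = sqrt(86.5) = 9.3005
theta = atan2(7.5, -5.5) = 126.2538 degrees

r = 9.3005, theta = 126.2538 degrees


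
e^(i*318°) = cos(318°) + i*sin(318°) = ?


cos(318°) = 0.7431
sin(318°) = -0.6691

e^(i*318°) = 0.7431 - 0.6691i


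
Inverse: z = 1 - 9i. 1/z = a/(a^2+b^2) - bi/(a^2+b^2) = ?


|z|^2 = 1+81 = 82
1/z = (1 + 9i)/82

1/z = 0.0122 + 0.1098i


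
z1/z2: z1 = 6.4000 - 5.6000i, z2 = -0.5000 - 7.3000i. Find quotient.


Conjugate of z2 = -0.5000 + 7.3000i
Numerator: (6.4000 - 5.6000i)(-0.5000 + 7.3000i) = 37.6800 + 49.5200i
Denominator: (-0.5)^2 + (-7.3)^2 = 53.54
Result = (37.6800 + 49.5200i)/53.54

0.7038 + 0.9249i


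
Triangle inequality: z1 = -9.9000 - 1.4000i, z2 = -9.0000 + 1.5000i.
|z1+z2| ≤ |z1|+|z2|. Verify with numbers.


|z1| = sqrt((-9.9)^2 + (-1.4)^2) = sqrt(99.97) = 9.9985
|z2| = sqrt((-9)^2 + 1.5^2) = sqrt(83.25) = 9.1241
z1+z2 = -18.9000 + 0.1000i
|z1+z2| = sqrt(357.22) = 18.9003
|z1|+|z2| = 9.9985 + 9.1241 = 19.1226

|z1+z2| = 18.9003 ≤ |z1|+|z2| = 19.1226 (verified)


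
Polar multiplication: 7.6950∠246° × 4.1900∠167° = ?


r = 7.6950 * 4.1900 = 32.2421
theta = 246° + 167° = 413° = 53° (mod 360)

32.2421 cis(53°)


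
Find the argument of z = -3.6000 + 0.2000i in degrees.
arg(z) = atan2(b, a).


Re = -3.6, Im = 0.2
arg = atan2(0.2, -3.6) = 176.8202 degrees

arg(z) = 176.8202 degrees


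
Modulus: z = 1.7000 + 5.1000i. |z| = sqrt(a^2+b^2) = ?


|z| = sqrt(1.7^2 + 5.1^2) = sqrt(2.89 + 26.01) = sqrt(28.9) = 5.3759

|z| = 5.3759


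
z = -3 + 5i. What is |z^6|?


|z| = sqrt(9+25) = sqrt(34) = 5.8310
|z^6| = |z|^6 = (sqrt(34))^6 = 34^3 = 39304

|z^6| = 39304


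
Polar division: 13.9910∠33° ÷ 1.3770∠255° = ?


r = 13.9910 / 1.3770 = 10.1605
theta = 33° - 255° = -222° = 138° (mod 360)

10.1605 cis(138°)


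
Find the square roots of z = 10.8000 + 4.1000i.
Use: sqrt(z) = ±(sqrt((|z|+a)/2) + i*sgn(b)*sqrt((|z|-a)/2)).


|z| = sqrt(116.64+16.81) = 11.5521
sqrt((|z|+a)/2) = sqrt((11.5521+10.8)/2) = sqrt(11.1760) = 3.3431
sqrt((|z|-a)/2) = sqrt((11.5521-10.8)/2) = sqrt(0.3760) = 0.6132

±(3.3431 + 0.6132i) i.e. 3.3431 + 0.6132i and -3.3431 - 0.6132i
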